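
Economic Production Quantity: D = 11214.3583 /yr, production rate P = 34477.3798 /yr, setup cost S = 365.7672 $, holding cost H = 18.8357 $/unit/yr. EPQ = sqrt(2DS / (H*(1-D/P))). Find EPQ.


1 - D/P = 1 - 0.3253 = 0.6747
H*(1-D/P) = 12.7091
2DS = 8203688.8704
EPQ = sqrt(645498.9607) = 803.4295

803.4295 units


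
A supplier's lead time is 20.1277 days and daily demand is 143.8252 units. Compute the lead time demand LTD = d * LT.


LTD = 143.8252 * 20.1277 = 2894.8705

2894.8705 units


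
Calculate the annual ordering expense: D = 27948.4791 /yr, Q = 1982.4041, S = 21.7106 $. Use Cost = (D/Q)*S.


Number of orders = D/Q = 14.0983
Cost = 14.0983 * 21.7106 = 306.0820

306.0820 $/yr


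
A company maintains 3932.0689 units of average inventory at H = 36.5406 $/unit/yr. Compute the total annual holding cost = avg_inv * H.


Cost = 3932.0689 * 36.5406 = 143680.1568

143680.1568 $/yr


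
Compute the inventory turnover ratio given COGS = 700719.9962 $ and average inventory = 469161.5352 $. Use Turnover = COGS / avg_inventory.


Turnover = 700719.9962 / 469161.5352 = 1.4936

1.4936


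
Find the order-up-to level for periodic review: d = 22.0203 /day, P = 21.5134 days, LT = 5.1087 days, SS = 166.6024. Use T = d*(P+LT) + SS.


P + LT = 26.6221
d*(P+LT) = 22.0203 * 26.6221 = 586.2266
T = 586.2266 + 166.6024 = 752.8290

752.8290 units


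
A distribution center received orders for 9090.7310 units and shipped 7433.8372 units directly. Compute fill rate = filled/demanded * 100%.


FR = 7433.8372 / 9090.7310 * 100 = 81.7738

81.7738%


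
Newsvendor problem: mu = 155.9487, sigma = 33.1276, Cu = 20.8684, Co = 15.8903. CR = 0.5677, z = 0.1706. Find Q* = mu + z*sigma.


CR = Cu/(Cu+Co) = 20.8684/(20.8684+15.8903) = 0.5677
z = 0.1706
Q* = 155.9487 + 0.1706 * 33.1276 = 161.6003

161.6003 units


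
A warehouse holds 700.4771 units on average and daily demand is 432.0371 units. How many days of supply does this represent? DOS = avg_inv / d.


DOS = 700.4771 / 432.0371 = 1.6213

1.6213 days


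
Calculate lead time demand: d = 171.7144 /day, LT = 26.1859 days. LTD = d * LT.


LTD = 171.7144 * 26.1859 = 4496.4961

4496.4961 units


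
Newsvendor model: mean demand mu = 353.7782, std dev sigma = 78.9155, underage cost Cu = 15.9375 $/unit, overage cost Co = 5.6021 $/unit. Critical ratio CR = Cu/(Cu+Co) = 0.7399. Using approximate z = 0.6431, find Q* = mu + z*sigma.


CR = Cu/(Cu+Co) = 15.9375/(15.9375+5.6021) = 0.7399
z = 0.6431
Q* = 353.7782 + 0.6431 * 78.9155 = 404.5288

404.5288 units


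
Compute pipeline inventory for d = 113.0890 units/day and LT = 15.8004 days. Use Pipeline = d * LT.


Pipeline = 113.0890 * 15.8004 = 1786.8514

1786.8514 units


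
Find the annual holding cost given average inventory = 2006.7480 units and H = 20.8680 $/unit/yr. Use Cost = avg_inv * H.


Cost = 2006.7480 * 20.8680 = 41876.8173

41876.8173 $/yr


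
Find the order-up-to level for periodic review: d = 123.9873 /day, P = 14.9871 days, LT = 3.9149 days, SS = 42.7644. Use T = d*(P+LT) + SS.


P + LT = 18.9020
d*(P+LT) = 123.9873 * 18.9020 = 2343.6079
T = 2343.6079 + 42.7644 = 2386.3723

2386.3723 units


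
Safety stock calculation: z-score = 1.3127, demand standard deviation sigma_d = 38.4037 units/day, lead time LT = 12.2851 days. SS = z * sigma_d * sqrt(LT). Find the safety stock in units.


sqrt(LT) = sqrt(12.2851) = 3.5050
SS = 1.3127 * 38.4037 * 3.5050 = 176.6965

176.6965 units


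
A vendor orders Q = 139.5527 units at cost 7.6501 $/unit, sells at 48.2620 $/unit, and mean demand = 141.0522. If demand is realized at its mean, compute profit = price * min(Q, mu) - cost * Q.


Sales at mu = min(139.5527, 141.0522) = 139.5527
Revenue = 48.2620 * 139.5527 = 6735.0924
Total cost = 7.6501 * 139.5527 = 1067.5921
Profit = 6735.0924 - 1067.5921 = 5667.5003

5667.5003 $


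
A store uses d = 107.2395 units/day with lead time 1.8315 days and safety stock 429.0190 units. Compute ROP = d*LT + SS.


d*LT = 107.2395 * 1.8315 = 196.4091
ROP = 196.4091 + 429.0190 = 625.4281

625.4281 units


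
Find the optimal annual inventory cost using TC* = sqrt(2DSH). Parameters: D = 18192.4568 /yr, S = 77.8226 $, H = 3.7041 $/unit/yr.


2*D*S*H = 10488413.1665
TC* = sqrt(10488413.1665) = 3238.5820

3238.5820 $/yr


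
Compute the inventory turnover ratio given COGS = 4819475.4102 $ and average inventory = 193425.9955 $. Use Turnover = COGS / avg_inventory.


Turnover = 4819475.4102 / 193425.9955 = 24.9164

24.9164


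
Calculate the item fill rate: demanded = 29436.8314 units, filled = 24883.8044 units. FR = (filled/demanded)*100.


FR = 24883.8044 / 29436.8314 * 100 = 84.5329

84.5329%


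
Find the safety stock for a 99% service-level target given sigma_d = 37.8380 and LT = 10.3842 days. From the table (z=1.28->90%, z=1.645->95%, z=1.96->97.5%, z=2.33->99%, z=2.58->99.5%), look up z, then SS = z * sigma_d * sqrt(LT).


From the table, SL = 99% corresponds to z = 2.33
sqrt(LT) = sqrt(10.3842) = 3.2225
SS = 2.33 * 37.8380 * 3.2225 = 284.0996

284.0996 units


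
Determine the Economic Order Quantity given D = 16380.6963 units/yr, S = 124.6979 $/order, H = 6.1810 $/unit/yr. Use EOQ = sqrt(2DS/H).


2*D*S = 2 * 16380.6963 * 124.6979 = 4085276.8583
2*D*S/H = 660941.0869
EOQ = sqrt(660941.0869) = 812.9828

812.9828 units


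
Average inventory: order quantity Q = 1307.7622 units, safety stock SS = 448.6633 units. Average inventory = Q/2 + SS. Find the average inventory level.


Q/2 = 653.8811
Avg = 653.8811 + 448.6633 = 1102.5444

1102.5444 units


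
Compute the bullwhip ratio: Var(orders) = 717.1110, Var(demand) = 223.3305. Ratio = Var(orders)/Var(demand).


BW = 717.1110 / 223.3305 = 3.2110

3.2110


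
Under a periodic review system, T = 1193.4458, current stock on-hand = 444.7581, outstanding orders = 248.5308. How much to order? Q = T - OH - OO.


Inventory position = OH + OO = 444.7581 + 248.5308 = 693.2889
Q = 1193.4458 - 693.2889 = 500.1569

500.1569 units


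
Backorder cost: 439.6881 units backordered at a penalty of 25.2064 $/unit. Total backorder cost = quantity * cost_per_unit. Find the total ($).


Total = 439.6881 * 25.2064 = 11082.9541

11082.9541 $


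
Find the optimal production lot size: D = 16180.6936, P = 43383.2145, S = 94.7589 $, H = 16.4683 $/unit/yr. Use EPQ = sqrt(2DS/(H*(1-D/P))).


1 - D/P = 1 - 0.3730 = 0.6270
H*(1-D/P) = 10.3261
2DS = 3066529.4535
EPQ = sqrt(296968.8834) = 544.9485

544.9485 units


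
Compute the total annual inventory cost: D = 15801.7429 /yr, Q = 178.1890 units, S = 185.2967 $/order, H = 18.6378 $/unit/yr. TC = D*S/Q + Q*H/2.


Ordering cost = D*S/Q = 16432.0514
Holding cost = Q*H/2 = 1660.5255
TC = 16432.0514 + 1660.5255 = 18092.5769

18092.5769 $/yr


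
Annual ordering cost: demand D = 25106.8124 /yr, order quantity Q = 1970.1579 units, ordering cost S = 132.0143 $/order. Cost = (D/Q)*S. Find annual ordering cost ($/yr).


Number of orders = D/Q = 12.7436
Cost = 12.7436 * 132.0143 = 1682.3313

1682.3313 $/yr


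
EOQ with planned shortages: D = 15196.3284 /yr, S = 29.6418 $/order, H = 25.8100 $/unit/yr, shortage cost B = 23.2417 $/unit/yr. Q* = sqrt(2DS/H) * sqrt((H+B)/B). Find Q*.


sqrt(2DS/H) = 186.8283
sqrt((H+B)/B) = 1.4528
Q* = 186.8283 * 1.4528 = 271.4162

271.4162 units


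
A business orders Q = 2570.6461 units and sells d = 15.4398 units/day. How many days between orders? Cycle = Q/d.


Cycle = 2570.6461 / 15.4398 = 166.4948

166.4948 days


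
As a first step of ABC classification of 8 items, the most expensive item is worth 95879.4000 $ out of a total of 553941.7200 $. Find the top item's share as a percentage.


Top item = 95879.4000
Total = 553941.7200
Percentage = 95879.4000 / 553941.7200 * 100 = 17.3086

17.3086%


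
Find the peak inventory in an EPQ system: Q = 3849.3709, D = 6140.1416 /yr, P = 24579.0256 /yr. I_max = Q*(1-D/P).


D/P = 0.2498
1 - D/P = 0.7502
I_max = 3849.3709 * 0.7502 = 2887.7509

2887.7509 units


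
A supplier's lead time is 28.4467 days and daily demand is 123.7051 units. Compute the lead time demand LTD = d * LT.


LTD = 123.7051 * 28.4467 = 3519.0019

3519.0019 units


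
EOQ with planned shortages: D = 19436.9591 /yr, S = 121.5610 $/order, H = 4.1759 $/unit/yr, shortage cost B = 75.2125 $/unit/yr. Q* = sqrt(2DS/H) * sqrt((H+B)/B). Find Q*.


sqrt(2DS/H) = 1063.7786
sqrt((H+B)/B) = 1.0274
Q* = 1063.7786 * 1.0274 = 1092.9109

1092.9109 units


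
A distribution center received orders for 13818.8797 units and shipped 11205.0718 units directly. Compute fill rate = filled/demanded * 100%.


FR = 11205.0718 / 13818.8797 * 100 = 81.0852

81.0852%


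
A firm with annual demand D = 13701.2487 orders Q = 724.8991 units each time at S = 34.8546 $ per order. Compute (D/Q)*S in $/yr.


Number of orders = D/Q = 18.9009
Cost = 18.9009 * 34.8546 = 658.7835

658.7835 $/yr


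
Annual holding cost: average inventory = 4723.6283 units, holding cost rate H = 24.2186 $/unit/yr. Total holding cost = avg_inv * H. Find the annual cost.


Cost = 4723.6283 * 24.2186 = 114399.6643

114399.6643 $/yr


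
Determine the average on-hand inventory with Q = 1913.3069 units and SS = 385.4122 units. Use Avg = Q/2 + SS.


Q/2 = 956.6535
Avg = 956.6535 + 385.4122 = 1342.0657

1342.0657 units


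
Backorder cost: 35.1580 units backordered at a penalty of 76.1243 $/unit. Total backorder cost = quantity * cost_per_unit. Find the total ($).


Total = 35.1580 * 76.1243 = 2676.3781

2676.3781 $


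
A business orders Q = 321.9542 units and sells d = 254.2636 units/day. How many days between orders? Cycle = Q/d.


Cycle = 321.9542 / 254.2636 = 1.2662

1.2662 days


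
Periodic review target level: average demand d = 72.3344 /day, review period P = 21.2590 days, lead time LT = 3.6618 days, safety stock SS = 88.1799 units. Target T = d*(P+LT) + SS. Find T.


P + LT = 24.9208
d*(P+LT) = 72.3344 * 24.9208 = 1802.6311
T = 1802.6311 + 88.1799 = 1890.8110

1890.8110 units


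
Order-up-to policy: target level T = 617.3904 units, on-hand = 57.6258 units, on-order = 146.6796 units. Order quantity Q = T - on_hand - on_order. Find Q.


Inventory position = OH + OO = 57.6258 + 146.6796 = 204.3054
Q = 617.3904 - 204.3054 = 413.0850

413.0850 units


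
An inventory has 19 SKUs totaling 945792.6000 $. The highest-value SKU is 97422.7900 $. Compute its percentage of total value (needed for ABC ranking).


Top item = 97422.7900
Total = 945792.6000
Percentage = 97422.7900 / 945792.6000 * 100 = 10.3007

10.3007%


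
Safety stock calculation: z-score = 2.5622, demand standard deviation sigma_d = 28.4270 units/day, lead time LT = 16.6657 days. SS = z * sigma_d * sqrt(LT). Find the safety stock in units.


sqrt(LT) = sqrt(16.6657) = 4.0824
SS = 2.5622 * 28.4270 * 4.0824 = 297.3417

297.3417 units


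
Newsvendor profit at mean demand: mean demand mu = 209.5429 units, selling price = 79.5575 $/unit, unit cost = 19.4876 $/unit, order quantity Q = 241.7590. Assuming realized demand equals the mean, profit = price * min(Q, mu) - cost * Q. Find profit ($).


Sales at mu = min(241.7590, 209.5429) = 209.5429
Revenue = 79.5575 * 209.5429 = 16670.7093
Total cost = 19.4876 * 241.7590 = 4711.3027
Profit = 16670.7093 - 4711.3027 = 11959.4066

11959.4066 $


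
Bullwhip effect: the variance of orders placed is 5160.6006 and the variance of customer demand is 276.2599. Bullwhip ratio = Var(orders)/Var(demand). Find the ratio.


BW = 5160.6006 / 276.2599 = 18.6802

18.6802


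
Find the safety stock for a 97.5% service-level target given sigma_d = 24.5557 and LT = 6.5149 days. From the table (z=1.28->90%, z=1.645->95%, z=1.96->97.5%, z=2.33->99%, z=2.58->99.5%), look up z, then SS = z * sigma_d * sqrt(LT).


From the table, SL = 97.5% corresponds to z = 1.96
sqrt(LT) = sqrt(6.5149) = 2.5524
SS = 1.96 * 24.5557 * 2.5524 = 122.8464

122.8464 units


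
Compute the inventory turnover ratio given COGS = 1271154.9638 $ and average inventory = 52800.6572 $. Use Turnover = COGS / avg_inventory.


Turnover = 1271154.9638 / 52800.6572 = 24.0746

24.0746


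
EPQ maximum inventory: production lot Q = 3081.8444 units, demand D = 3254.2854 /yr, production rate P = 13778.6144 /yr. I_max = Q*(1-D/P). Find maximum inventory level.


D/P = 0.2362
1 - D/P = 0.7638
I_max = 3081.8444 * 0.7638 = 2353.9627

2353.9627 units


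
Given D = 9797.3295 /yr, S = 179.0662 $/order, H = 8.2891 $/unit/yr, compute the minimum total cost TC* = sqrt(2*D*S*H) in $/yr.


2*D*S*H = 29084306.0793
TC* = sqrt(29084306.0793) = 5392.9867

5392.9867 $/yr


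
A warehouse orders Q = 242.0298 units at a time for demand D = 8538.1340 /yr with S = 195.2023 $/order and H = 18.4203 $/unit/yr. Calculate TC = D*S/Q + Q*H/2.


Ordering cost = D*S/Q = 6886.1909
Holding cost = Q*H/2 = 2229.1308
TC = 6886.1909 + 2229.1308 = 9115.3216

9115.3216 $/yr


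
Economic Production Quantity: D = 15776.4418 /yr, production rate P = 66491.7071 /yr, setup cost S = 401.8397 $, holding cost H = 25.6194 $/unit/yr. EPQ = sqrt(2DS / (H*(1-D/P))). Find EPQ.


1 - D/P = 1 - 0.2373 = 0.7627
H*(1-D/P) = 19.5407
2DS = 12679201.2800
EPQ = sqrt(648861.0772) = 805.5191

805.5191 units


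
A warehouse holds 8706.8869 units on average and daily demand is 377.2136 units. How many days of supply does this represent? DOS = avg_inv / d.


DOS = 8706.8869 / 377.2136 = 23.0821

23.0821 days


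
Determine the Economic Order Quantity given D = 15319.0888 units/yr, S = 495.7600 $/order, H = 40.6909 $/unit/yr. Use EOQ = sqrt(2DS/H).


2*D*S = 2 * 15319.0888 * 495.7600 = 15189182.9270
2*D*S/H = 373282.0588
EOQ = sqrt(373282.0588) = 610.9681

610.9681 units


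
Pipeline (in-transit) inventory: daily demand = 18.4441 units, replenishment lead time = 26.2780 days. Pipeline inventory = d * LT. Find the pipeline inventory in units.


Pipeline = 18.4441 * 26.2780 = 484.6741

484.6741 units


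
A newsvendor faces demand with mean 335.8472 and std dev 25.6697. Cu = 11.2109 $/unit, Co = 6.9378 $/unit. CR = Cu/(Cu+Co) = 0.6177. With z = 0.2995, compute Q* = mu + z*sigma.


CR = Cu/(Cu+Co) = 11.2109/(11.2109+6.9378) = 0.6177
z = 0.2995
Q* = 335.8472 + 0.2995 * 25.6697 = 343.5353

343.5353 units


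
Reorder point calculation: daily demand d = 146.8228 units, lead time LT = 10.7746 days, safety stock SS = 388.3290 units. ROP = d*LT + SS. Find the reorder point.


d*LT = 146.8228 * 10.7746 = 1581.9569
ROP = 1581.9569 + 388.3290 = 1970.2859

1970.2859 units


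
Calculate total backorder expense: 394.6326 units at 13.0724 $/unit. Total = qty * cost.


Total = 394.6326 * 13.0724 = 5158.7952

5158.7952 $


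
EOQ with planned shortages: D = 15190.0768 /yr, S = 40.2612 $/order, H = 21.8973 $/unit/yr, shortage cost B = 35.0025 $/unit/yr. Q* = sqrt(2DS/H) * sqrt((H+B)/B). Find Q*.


sqrt(2DS/H) = 236.3432
sqrt((H+B)/B) = 1.2750
Q* = 236.3432 * 1.2750 = 301.3345

301.3345 units


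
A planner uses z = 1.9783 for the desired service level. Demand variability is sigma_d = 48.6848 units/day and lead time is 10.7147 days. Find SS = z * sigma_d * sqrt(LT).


sqrt(LT) = sqrt(10.7147) = 3.2733
SS = 1.9783 * 48.6848 * 3.2733 = 315.2648

315.2648 units


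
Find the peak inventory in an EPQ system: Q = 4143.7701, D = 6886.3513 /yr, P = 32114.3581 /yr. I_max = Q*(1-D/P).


D/P = 0.2144
1 - D/P = 0.7856
I_max = 4143.7701 * 0.7856 = 3255.2125

3255.2125 units


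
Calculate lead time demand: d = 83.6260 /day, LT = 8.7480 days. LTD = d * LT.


LTD = 83.6260 * 8.7480 = 731.5602

731.5602 units


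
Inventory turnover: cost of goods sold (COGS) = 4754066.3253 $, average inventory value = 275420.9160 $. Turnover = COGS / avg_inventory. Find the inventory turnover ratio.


Turnover = 4754066.3253 / 275420.9160 = 17.2611

17.2611


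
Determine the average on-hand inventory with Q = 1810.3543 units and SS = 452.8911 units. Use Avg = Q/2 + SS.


Q/2 = 905.1771
Avg = 905.1771 + 452.8911 = 1358.0683

1358.0683 units


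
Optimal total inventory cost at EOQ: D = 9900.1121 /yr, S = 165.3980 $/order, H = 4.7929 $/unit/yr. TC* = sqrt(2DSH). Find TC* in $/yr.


2*D*S*H = 15696352.0006
TC* = sqrt(15696352.0006) = 3961.8622

3961.8622 $/yr


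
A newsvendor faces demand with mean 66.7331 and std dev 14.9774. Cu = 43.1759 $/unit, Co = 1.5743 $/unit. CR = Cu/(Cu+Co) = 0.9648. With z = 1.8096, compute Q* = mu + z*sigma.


CR = Cu/(Cu+Co) = 43.1759/(43.1759+1.5743) = 0.9648
z = 1.8096
Q* = 66.7331 + 1.8096 * 14.9774 = 93.8362

93.8362 units


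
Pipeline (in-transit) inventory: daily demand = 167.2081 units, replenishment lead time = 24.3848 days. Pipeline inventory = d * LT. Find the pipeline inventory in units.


Pipeline = 167.2081 * 24.3848 = 4077.3361

4077.3361 units


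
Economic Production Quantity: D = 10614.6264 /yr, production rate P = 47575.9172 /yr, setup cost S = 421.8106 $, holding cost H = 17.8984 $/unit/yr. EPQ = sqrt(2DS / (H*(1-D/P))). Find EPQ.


1 - D/P = 1 - 0.2231 = 0.7769
H*(1-D/P) = 13.9051
2DS = 8954723.8611
EPQ = sqrt(643988.3758) = 802.4889

802.4889 units


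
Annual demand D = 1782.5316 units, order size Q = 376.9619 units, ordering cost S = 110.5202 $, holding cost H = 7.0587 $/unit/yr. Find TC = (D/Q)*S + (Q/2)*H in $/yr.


Ordering cost = D*S/Q = 522.6145
Holding cost = Q*H/2 = 1330.4305
TC = 522.6145 + 1330.4305 = 1853.0450

1853.0450 $/yr


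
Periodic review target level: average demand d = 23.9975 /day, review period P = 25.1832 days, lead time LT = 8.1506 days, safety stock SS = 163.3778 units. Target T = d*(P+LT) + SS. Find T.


P + LT = 33.3338
d*(P+LT) = 23.9975 * 33.3338 = 799.9279
T = 799.9279 + 163.3778 = 963.3057

963.3057 units


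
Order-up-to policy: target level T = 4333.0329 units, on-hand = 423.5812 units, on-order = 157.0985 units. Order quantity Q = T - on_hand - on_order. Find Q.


Inventory position = OH + OO = 423.5812 + 157.0985 = 580.6797
Q = 4333.0329 - 580.6797 = 3752.3532

3752.3532 units


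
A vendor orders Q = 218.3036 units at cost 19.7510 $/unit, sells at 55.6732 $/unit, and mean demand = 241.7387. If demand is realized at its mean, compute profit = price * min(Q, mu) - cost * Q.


Sales at mu = min(218.3036, 241.7387) = 218.3036
Revenue = 55.6732 * 218.3036 = 12153.6600
Total cost = 19.7510 * 218.3036 = 4311.7144
Profit = 12153.6600 - 4311.7144 = 7841.9456

7841.9456 $


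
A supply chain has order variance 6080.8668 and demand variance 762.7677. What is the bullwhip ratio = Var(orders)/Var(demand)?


BW = 6080.8668 / 762.7677 = 7.9721

7.9721


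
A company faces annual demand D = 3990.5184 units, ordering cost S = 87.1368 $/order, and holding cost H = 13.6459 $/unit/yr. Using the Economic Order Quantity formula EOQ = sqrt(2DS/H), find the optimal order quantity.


2*D*S = 2 * 3990.5184 * 87.1368 = 695442.0074
2*D*S/H = 50963.4401
EOQ = sqrt(50963.4401) = 225.7508

225.7508 units


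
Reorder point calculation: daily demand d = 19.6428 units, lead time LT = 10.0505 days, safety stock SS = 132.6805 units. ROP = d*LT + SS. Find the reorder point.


d*LT = 19.6428 * 10.0505 = 197.4200
ROP = 197.4200 + 132.6805 = 330.1005

330.1005 units


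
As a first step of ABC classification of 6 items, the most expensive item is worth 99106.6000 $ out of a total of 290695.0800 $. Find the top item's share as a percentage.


Top item = 99106.6000
Total = 290695.0800
Percentage = 99106.6000 / 290695.0800 * 100 = 34.0930

34.0930%


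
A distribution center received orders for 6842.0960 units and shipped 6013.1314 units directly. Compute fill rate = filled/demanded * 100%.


FR = 6013.1314 / 6842.0960 * 100 = 87.8843

87.8843%


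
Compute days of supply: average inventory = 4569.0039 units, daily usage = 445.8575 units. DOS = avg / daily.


DOS = 4569.0039 / 445.8575 = 10.2477

10.2477 days


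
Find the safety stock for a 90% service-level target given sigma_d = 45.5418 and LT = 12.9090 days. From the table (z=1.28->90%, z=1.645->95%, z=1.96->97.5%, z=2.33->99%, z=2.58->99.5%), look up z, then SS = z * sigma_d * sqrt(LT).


From the table, SL = 90% corresponds to z = 1.28
sqrt(LT) = sqrt(12.9090) = 3.5929
SS = 1.28 * 45.5418 * 3.5929 = 209.4433

209.4433 units


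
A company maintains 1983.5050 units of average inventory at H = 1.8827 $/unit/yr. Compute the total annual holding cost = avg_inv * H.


Cost = 1983.5050 * 1.8827 = 3734.3449

3734.3449 $/yr


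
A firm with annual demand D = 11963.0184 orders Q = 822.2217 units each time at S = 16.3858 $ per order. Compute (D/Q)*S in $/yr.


Number of orders = D/Q = 14.5496
Cost = 14.5496 * 16.3858 = 238.4073

238.4073 $/yr


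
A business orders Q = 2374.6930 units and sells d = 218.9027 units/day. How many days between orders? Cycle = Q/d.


Cycle = 2374.6930 / 218.9027 = 10.8482

10.8482 days


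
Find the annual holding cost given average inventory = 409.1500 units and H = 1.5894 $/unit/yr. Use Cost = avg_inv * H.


Cost = 409.1500 * 1.5894 = 650.3030

650.3030 $/yr


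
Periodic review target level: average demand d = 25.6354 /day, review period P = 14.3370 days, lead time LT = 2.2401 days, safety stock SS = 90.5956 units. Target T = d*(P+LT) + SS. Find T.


P + LT = 16.5771
d*(P+LT) = 25.6354 * 16.5771 = 424.9606
T = 424.9606 + 90.5956 = 515.5562

515.5562 units


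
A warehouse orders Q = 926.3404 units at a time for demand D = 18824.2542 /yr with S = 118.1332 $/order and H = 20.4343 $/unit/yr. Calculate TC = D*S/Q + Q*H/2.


Ordering cost = D*S/Q = 2400.5964
Holding cost = Q*H/2 = 9464.5588
TC = 2400.5964 + 9464.5588 = 11865.1552

11865.1552 $/yr


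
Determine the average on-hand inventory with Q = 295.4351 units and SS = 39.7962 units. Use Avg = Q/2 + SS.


Q/2 = 147.7175
Avg = 147.7175 + 39.7962 = 187.5137

187.5137 units


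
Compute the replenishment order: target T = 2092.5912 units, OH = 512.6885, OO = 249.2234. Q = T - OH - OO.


Inventory position = OH + OO = 512.6885 + 249.2234 = 761.9119
Q = 2092.5912 - 761.9119 = 1330.6793

1330.6793 units


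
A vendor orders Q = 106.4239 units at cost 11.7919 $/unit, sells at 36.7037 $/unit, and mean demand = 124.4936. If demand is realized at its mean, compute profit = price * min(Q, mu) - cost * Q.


Sales at mu = min(106.4239, 124.4936) = 106.4239
Revenue = 36.7037 * 106.4239 = 3906.1509
Total cost = 11.7919 * 106.4239 = 1254.9400
Profit = 3906.1509 - 1254.9400 = 2651.2109

2651.2109 $


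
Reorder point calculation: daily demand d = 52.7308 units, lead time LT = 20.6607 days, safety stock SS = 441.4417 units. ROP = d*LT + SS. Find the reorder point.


d*LT = 52.7308 * 20.6607 = 1089.4552
ROP = 1089.4552 + 441.4417 = 1530.8969

1530.8969 units


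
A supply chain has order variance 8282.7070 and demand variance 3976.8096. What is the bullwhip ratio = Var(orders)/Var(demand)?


BW = 8282.7070 / 3976.8096 = 2.0828

2.0828


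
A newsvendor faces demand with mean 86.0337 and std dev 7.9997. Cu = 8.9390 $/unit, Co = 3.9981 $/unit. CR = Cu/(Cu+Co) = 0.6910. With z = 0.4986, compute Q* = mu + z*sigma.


CR = Cu/(Cu+Co) = 8.9390/(8.9390+3.9981) = 0.6910
z = 0.4986
Q* = 86.0337 + 0.4986 * 7.9997 = 90.0224

90.0224 units


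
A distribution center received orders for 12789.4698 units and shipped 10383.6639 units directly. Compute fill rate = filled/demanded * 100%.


FR = 10383.6639 / 12789.4698 * 100 = 81.1892

81.1892%


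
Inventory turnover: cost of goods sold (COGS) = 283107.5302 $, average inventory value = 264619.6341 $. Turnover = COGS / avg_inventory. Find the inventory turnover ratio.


Turnover = 283107.5302 / 264619.6341 = 1.0699

1.0699


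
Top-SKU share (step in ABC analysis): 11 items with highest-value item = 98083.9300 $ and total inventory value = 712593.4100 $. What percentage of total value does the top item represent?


Top item = 98083.9300
Total = 712593.4100
Percentage = 98083.9300 / 712593.4100 * 100 = 13.7644

13.7644%


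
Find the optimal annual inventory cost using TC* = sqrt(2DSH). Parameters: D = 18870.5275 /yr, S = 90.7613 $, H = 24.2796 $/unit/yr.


2*D*S*H = 83168002.6135
TC* = sqrt(83168002.6135) = 9119.6493

9119.6493 $/yr


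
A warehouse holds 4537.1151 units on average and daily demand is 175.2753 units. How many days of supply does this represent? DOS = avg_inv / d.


DOS = 4537.1151 / 175.2753 = 25.8857

25.8857 days


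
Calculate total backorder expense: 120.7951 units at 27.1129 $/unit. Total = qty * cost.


Total = 120.7951 * 27.1129 = 3275.1055

3275.1055 $


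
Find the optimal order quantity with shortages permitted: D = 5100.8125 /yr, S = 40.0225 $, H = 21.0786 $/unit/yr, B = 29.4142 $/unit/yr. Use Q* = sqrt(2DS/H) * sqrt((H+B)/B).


sqrt(2DS/H) = 139.1765
sqrt((H+B)/B) = 1.3102
Q* = 139.1765 * 1.3102 = 182.3485

182.3485 units


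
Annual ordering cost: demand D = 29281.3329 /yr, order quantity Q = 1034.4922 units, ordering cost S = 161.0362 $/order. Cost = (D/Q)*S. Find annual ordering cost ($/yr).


Number of orders = D/Q = 28.3050
Cost = 28.3050 * 161.0362 = 4558.1345

4558.1345 $/yr


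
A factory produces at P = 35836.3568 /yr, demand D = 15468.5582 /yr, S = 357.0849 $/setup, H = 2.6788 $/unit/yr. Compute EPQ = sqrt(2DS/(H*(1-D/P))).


1 - D/P = 1 - 0.4316 = 0.5684
H*(1-D/P) = 1.5225
2DS = 11047177.1160
EPQ = sqrt(7255891.6128) = 2693.6762

2693.6762 units


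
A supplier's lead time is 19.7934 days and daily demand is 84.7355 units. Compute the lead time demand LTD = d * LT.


LTD = 84.7355 * 19.7934 = 1677.2036

1677.2036 units


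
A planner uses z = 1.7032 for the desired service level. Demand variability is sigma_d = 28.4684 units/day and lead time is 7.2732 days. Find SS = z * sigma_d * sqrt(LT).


sqrt(LT) = sqrt(7.2732) = 2.6969
SS = 1.7032 * 28.4684 * 2.6969 = 130.7650

130.7650 units


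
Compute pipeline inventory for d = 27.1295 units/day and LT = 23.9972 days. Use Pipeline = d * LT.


Pipeline = 27.1295 * 23.9972 = 651.0320

651.0320 units


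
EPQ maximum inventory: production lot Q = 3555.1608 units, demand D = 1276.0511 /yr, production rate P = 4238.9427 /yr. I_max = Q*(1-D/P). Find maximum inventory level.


D/P = 0.3010
1 - D/P = 0.6990
I_max = 3555.1608 * 0.6990 = 2484.9489

2484.9489 units


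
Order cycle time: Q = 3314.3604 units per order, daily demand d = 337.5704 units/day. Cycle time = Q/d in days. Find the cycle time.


Cycle = 3314.3604 / 337.5704 = 9.8183

9.8183 days


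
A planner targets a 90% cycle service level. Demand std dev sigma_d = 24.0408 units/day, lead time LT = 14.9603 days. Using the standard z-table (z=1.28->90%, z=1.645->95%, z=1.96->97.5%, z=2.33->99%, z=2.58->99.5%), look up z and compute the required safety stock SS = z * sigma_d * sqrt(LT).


From the table, SL = 90% corresponds to z = 1.28
sqrt(LT) = sqrt(14.9603) = 3.8679
SS = 1.28 * 24.0408 * 3.8679 = 119.0225

119.0225 units


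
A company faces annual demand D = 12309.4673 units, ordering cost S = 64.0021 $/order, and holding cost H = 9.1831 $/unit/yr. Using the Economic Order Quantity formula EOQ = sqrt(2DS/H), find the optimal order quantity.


2*D*S = 2 * 12309.4673 * 64.0021 = 1575663.5142
2*D*S/H = 171582.9637
EOQ = sqrt(171582.9637) = 414.2257

414.2257 units


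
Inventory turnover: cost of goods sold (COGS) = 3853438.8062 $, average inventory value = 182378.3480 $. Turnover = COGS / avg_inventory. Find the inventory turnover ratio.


Turnover = 3853438.8062 / 182378.3480 = 21.1288

21.1288


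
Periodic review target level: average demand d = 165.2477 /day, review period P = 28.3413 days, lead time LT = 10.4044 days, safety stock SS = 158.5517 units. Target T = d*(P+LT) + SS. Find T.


P + LT = 38.7457
d*(P+LT) = 165.2477 * 38.7457 = 6402.6378
T = 6402.6378 + 158.5517 = 6561.1895

6561.1895 units


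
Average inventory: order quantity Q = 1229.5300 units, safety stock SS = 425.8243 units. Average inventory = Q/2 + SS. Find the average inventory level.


Q/2 = 614.7650
Avg = 614.7650 + 425.8243 = 1040.5893

1040.5893 units


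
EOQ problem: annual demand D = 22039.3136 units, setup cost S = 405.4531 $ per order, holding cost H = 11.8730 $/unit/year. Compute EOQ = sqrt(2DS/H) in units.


2*D*S = 2 * 22039.3136 * 405.4531 = 17871816.0420
2*D*S/H = 1505248.5507
EOQ = sqrt(1505248.5507) = 1226.8857

1226.8857 units


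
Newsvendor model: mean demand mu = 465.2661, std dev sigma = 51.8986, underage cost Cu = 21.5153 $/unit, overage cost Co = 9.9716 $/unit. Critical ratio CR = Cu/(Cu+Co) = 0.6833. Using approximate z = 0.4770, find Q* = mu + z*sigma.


CR = Cu/(Cu+Co) = 21.5153/(21.5153+9.9716) = 0.6833
z = 0.4770
Q* = 465.2661 + 0.4770 * 51.8986 = 490.0217

490.0217 units


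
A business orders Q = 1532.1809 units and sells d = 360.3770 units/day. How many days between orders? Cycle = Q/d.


Cycle = 1532.1809 / 360.3770 = 4.2516

4.2516 days


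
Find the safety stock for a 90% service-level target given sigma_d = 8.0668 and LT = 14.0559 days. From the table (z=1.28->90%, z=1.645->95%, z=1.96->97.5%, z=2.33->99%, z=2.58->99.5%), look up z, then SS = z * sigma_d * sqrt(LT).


From the table, SL = 90% corresponds to z = 1.28
sqrt(LT) = sqrt(14.0559) = 3.7491
SS = 1.28 * 8.0668 * 3.7491 = 38.7116

38.7116 units


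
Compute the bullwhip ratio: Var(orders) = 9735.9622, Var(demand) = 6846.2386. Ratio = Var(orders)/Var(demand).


BW = 9735.9622 / 6846.2386 = 1.4221

1.4221


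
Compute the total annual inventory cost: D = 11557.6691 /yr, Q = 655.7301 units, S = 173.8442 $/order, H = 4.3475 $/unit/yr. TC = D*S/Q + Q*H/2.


Ordering cost = D*S/Q = 3064.1170
Holding cost = Q*H/2 = 1425.3933
TC = 3064.1170 + 1425.3933 = 4489.5103

4489.5103 $/yr


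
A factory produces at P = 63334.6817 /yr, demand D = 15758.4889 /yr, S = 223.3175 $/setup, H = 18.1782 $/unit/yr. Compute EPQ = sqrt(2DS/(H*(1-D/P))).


1 - D/P = 1 - 0.2488 = 0.7512
H*(1-D/P) = 13.6552
2DS = 7038292.6899
EPQ = sqrt(515428.4098) = 717.9334

717.9334 units


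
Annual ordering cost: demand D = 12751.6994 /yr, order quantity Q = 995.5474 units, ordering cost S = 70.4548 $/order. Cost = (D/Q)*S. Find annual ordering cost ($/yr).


Number of orders = D/Q = 12.8087
Cost = 12.8087 * 70.4548 = 902.4366

902.4366 $/yr


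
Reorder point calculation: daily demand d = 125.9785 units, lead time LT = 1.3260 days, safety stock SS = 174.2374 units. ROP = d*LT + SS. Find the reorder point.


d*LT = 125.9785 * 1.3260 = 167.0475
ROP = 167.0475 + 174.2374 = 341.2849

341.2849 units


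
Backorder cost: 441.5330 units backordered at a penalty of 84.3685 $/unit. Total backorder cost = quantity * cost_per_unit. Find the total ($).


Total = 441.5330 * 84.3685 = 37251.4769

37251.4769 $


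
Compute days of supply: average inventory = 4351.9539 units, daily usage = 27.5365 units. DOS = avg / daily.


DOS = 4351.9539 / 27.5365 = 158.0431

158.0431 days


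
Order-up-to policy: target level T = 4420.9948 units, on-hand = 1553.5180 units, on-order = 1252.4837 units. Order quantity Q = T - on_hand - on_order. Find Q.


Inventory position = OH + OO = 1553.5180 + 1252.4837 = 2806.0017
Q = 4420.9948 - 2806.0017 = 1614.9931

1614.9931 units


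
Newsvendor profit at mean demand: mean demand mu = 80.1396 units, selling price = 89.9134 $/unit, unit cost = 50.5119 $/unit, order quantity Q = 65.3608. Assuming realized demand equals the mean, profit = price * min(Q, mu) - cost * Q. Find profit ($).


Sales at mu = min(65.3608, 80.1396) = 65.3608
Revenue = 89.9134 * 65.3608 = 5876.8118
Total cost = 50.5119 * 65.3608 = 3301.4982
Profit = 5876.8118 - 3301.4982 = 2575.3136

2575.3136 $


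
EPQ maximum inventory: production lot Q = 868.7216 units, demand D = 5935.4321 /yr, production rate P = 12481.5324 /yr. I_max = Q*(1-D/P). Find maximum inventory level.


D/P = 0.4755
1 - D/P = 0.5245
I_max = 868.7216 * 0.5245 = 455.6122

455.6122 units


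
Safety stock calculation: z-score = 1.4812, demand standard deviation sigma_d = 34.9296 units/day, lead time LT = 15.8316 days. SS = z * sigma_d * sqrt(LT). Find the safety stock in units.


sqrt(LT) = sqrt(15.8316) = 3.9789
SS = 1.4812 * 34.9296 * 3.9789 = 205.8589

205.8589 units


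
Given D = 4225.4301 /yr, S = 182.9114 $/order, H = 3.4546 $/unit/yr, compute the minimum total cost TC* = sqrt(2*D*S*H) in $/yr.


2*D*S*H = 5339977.9027
TC* = sqrt(5339977.9027) = 2310.8392

2310.8392 $/yr


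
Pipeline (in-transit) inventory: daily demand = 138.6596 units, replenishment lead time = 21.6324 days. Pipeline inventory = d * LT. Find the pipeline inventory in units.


Pipeline = 138.6596 * 21.6324 = 2999.5399

2999.5399 units


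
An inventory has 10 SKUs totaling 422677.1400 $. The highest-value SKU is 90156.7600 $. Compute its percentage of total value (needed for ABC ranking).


Top item = 90156.7600
Total = 422677.1400
Percentage = 90156.7600 / 422677.1400 * 100 = 21.3299

21.3299%


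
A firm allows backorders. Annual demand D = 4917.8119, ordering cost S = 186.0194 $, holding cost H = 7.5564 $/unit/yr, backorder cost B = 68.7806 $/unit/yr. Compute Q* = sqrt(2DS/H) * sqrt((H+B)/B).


sqrt(2DS/H) = 492.0651
sqrt((H+B)/B) = 1.0535
Q* = 492.0651 * 1.0535 = 518.3907

518.3907 units


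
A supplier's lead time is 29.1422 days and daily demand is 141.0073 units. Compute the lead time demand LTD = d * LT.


LTD = 141.0073 * 29.1422 = 4109.2629

4109.2629 units


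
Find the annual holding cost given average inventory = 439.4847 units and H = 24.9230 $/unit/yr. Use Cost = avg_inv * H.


Cost = 439.4847 * 24.9230 = 10953.2772

10953.2772 $/yr


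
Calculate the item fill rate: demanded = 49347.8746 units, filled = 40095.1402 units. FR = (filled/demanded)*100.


FR = 40095.1402 / 49347.8746 * 100 = 81.2500

81.2500%


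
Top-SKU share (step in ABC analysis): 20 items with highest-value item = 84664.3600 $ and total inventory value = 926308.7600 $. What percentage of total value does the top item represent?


Top item = 84664.3600
Total = 926308.7600
Percentage = 84664.3600 / 926308.7600 * 100 = 9.1400

9.1400%


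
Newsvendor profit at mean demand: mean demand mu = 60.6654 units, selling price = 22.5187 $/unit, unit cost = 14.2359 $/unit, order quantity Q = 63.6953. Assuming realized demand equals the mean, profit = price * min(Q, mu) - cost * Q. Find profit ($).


Sales at mu = min(63.6953, 60.6654) = 60.6654
Revenue = 22.5187 * 60.6654 = 1366.1059
Total cost = 14.2359 * 63.6953 = 906.7599
Profit = 1366.1059 - 906.7599 = 459.3460

459.3460 $


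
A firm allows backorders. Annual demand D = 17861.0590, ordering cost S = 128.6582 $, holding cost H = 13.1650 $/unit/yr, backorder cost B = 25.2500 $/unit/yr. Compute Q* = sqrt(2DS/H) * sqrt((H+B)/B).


sqrt(2DS/H) = 590.8495
sqrt((H+B)/B) = 1.2334
Q* = 590.8495 * 1.2334 = 728.7803

728.7803 units


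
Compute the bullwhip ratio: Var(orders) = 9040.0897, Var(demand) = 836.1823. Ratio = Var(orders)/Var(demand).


BW = 9040.0897 / 836.1823 = 10.8111

10.8111


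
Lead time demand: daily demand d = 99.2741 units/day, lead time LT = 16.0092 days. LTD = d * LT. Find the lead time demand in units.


LTD = 99.2741 * 16.0092 = 1589.2989

1589.2989 units


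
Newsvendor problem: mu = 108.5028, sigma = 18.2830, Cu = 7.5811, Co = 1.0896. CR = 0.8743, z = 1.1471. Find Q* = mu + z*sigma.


CR = Cu/(Cu+Co) = 7.5811/(7.5811+1.0896) = 0.8743
z = 1.1471
Q* = 108.5028 + 1.1471 * 18.2830 = 129.4752

129.4752 units


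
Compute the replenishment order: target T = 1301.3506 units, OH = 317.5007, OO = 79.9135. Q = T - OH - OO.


Inventory position = OH + OO = 317.5007 + 79.9135 = 397.4142
Q = 1301.3506 - 397.4142 = 903.9364

903.9364 units


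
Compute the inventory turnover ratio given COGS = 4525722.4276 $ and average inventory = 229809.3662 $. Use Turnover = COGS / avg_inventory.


Turnover = 4525722.4276 / 229809.3662 = 19.6934

19.6934


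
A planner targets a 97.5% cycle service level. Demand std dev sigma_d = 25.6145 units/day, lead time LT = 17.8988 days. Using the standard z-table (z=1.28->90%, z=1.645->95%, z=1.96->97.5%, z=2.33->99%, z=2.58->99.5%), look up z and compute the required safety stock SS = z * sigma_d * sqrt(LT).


From the table, SL = 97.5% corresponds to z = 1.96
sqrt(LT) = sqrt(17.8988) = 4.2307
SS = 1.96 * 25.6145 * 4.2307 = 212.3997

212.3997 units


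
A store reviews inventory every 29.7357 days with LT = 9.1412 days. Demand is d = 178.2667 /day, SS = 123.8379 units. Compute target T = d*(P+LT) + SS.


P + LT = 38.8769
d*(P+LT) = 178.2667 * 38.8769 = 6930.4567
T = 6930.4567 + 123.8379 = 7054.2946

7054.2946 units


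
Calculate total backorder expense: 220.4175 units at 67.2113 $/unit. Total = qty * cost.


Total = 220.4175 * 67.2113 = 14814.5467

14814.5467 $


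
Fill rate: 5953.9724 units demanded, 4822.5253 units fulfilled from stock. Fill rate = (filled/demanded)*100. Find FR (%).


FR = 4822.5253 / 5953.9724 * 100 = 80.9968

80.9968%


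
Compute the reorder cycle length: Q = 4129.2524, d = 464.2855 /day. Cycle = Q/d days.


Cycle = 4129.2524 / 464.2855 = 8.8938

8.8938 days


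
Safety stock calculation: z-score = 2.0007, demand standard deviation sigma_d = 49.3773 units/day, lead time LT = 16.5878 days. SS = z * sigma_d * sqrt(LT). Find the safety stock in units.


sqrt(LT) = sqrt(16.5878) = 4.0728
SS = 2.0007 * 49.3773 * 4.0728 = 402.3497

402.3497 units


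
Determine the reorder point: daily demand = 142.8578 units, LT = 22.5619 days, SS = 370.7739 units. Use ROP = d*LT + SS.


d*LT = 142.8578 * 22.5619 = 3223.1434
ROP = 3223.1434 + 370.7739 = 3593.9173

3593.9173 units


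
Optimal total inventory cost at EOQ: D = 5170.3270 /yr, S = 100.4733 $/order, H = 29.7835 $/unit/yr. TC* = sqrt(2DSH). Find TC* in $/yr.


2*D*S*H = 30943854.1859
TC* = sqrt(30943854.1859) = 5562.7200

5562.7200 $/yr


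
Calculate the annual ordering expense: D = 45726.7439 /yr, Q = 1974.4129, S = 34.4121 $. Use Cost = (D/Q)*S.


Number of orders = D/Q = 23.1597
Cost = 23.1597 * 34.4121 = 796.9728

796.9728 $/yr


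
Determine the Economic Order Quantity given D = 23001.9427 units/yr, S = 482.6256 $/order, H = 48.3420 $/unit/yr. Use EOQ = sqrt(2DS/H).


2*D*S = 2 * 23001.9427 * 482.6256 = 22202652.7935
2*D*S/H = 459282.8760
EOQ = sqrt(459282.8760) = 677.7041

677.7041 units


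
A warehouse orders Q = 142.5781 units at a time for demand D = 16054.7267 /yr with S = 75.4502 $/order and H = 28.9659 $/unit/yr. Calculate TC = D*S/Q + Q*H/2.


Ordering cost = D*S/Q = 8495.9215
Holding cost = Q*H/2 = 2064.9515
TC = 8495.9215 + 2064.9515 = 10560.8730

10560.8730 $/yr


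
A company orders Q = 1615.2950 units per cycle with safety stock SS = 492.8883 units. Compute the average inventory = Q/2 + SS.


Q/2 = 807.6475
Avg = 807.6475 + 492.8883 = 1300.5358

1300.5358 units


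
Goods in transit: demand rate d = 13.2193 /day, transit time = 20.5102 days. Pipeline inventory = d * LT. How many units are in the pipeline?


Pipeline = 13.2193 * 20.5102 = 271.1305

271.1305 units


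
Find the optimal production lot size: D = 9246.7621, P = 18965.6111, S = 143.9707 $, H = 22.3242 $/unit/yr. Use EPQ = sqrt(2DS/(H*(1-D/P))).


1 - D/P = 1 - 0.4876 = 0.5124
H*(1-D/P) = 11.4399
2DS = 2662525.6245
EPQ = sqrt(232739.3932) = 482.4307

482.4307 units


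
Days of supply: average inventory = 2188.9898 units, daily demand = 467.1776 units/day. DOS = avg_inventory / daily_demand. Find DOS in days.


DOS = 2188.9898 / 467.1776 = 4.6856

4.6856 days


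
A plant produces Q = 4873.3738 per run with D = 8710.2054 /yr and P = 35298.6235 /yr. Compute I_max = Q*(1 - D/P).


D/P = 0.2468
1 - D/P = 0.7532
I_max = 4873.3738 * 0.7532 = 3670.8315

3670.8315 units
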